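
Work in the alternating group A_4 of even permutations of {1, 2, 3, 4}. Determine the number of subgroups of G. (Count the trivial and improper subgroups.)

10

|G| = 12, so by Lagrange every subgroup order divides 12. Divisors: 1, 2, 3, 4, 6, 12.
Subgroups by order — order 1: 1; order 2: 3; order 3: 4; order 4: 1; order 6: 0; order 12: 1.
Total: 1 + 3 + 4 + 1 + 0 + 1 = 10.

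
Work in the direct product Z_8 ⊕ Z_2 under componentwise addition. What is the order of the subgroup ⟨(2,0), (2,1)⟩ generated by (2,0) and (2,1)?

8

|⟨(2,0)⟩| = 4 and |⟨(2,1)⟩| = 4, so |H| is a multiple of lcm(4, 4) = 4 and divides |G| = 16.
Closing under the operation: H = {(0,0), (0,1), (2,0), (2,1), (4,0), (4,1), (6,0), (6,1)}, so |H| = 8.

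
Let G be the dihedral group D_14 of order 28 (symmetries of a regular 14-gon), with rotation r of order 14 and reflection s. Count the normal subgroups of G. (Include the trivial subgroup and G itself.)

G has 28 subgroups. Checking conjugation-invariance by order — order 1: 1/1 normal; order 2: 1/15 normal; order 4: 0/7 normal; order 7: 1/1 normal; order 14: 3/3 normal; order 28: 1/1 normal.
Total normal subgroups: 7.

7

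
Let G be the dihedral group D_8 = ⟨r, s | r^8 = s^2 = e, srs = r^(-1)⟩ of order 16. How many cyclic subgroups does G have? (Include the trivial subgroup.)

12

A cyclic subgroup of order d is generated by each of its φ(d) elements of order d, so the cyclic subgroups of order d number (#elements of order d)/φ(d).
Cyclic subgroups by order — order 1: 1; order 2: 9; order 4: 1; order 8: 1.
Total: 12.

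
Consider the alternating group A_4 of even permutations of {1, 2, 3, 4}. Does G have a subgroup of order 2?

Yes

2 | 12. A subgroup of order 2 is {e, (1 2)(3 4)}.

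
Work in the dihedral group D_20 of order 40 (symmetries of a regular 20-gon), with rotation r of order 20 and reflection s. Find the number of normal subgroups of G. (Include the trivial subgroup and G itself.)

G has 48 subgroups. Checking conjugation-invariance by order — order 1: 1/1 normal; order 2: 1/21 normal; order 4: 1/11 normal; order 5: 1/1 normal; order 8: 0/5 normal; order 10: 1/5 normal; order 20: 3/3 normal; order 40: 1/1 normal.
Total normal subgroups: 9.

9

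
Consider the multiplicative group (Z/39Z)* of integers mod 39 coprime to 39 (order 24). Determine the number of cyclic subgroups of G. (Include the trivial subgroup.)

Each element a generates a cyclic subgroup ⟨a⟩; distinct elements may generate the same one (a cyclic group of order d has φ(d) generators).
Cyclic subgroups by order — order 1: 1; order 2: 3; order 3: 1; order 4: 2; order 6: 3; order 12: 2.
Total: 12.

12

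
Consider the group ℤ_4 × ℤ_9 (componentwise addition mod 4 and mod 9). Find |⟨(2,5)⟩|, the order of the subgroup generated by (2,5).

The order of (2,5) in Z_4 × Z_9 is lcm(ord(2) in Z_4, ord(5) in Z_9).
ord(2) = 2 and ord(5) = 9, so |⟨(2,5)⟩| = lcm(2, 9) = 18.

18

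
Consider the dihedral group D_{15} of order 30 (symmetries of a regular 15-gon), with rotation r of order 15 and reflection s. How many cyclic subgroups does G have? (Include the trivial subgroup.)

19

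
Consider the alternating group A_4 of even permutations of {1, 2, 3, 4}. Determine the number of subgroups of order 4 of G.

1

|G| = 12 and 4 | 12, so subgroups of order 4 are possible by Lagrange.
The subgroups of order 4 are: {e, (1 2)(3 4), (1 3)(2 4), (1 4)(2 3)}.
So G has 1 subgroup of order 4.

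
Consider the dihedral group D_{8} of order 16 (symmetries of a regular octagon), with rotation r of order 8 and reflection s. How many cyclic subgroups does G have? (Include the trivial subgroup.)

12

A cyclic subgroup of order d is generated by each of its φ(d) elements of order d, so the cyclic subgroups of order d number (#elements of order d)/φ(d).
Cyclic subgroups by order — order 1: 1; order 2: 9; order 4: 1; order 8: 1.
Total: 12.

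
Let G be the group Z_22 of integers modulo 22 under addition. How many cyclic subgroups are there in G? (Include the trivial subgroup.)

4

Group the elements of G by the cyclic subgroup they generate; each cyclic subgroup of order d accounts for φ(d) elements.
Cyclic subgroups by order — order 1: 1; order 2: 1; order 11: 1; order 22: 1.
Total: 4.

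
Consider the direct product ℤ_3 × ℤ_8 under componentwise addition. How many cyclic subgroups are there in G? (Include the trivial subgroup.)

8

Each element a generates a cyclic subgroup ⟨a⟩; distinct elements may generate the same one (a cyclic group of order d has φ(d) generators).
Cyclic subgroups by order — order 1: 1; order 2: 1; order 3: 1; order 4: 1; order 6: 1; order 8: 1; order 12: 1; order 24: 1.
Total: 8.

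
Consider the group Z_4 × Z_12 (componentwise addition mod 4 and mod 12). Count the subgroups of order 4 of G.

|G| = 48 and 4 | 48, so subgroups of order 4 are possible by Lagrange.
The subgroups of order 4 are: {(0,0), (0,3), (0,6), (0,9)}; {(0,0), (0,6), (2,0), (2,6)}; {(0,0), (0,6), (2,3), (2,9)}; {(0,0), (1,0), (2,0), (3,0)}; … (7 in all).
So G has 7 subgroups of order 4.

7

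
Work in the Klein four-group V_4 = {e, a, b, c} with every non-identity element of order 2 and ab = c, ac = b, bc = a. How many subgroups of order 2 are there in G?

|G| = 4 and 2 | 4, so subgroups of order 2 are possible by Lagrange.
The subgroups of order 2 are: {e, a}; {e, b}; {e, c}.
So G has 3 subgroups of order 2.

3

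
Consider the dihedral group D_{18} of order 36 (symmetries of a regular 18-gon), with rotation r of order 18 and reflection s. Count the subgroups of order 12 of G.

|G| = 36 and 12 | 36, so subgroups of order 12 are possible by Lagrange.
The subgroups of order 12 are: {e, r^3, r^6, r^9, r^12, r^15, rs, r^4s, r^7s, r^10s, r^13s, r^16s}; {e, r^3, r^6, r^9, r^12, r^15, r^2s, r^5s, r^8s, r^11s, r^14s, r^17s}; {e, r^3, r^6, r^9, r^12, r^15, s, r^3s, r^6s, r^9s, r^12s, r^15s}.
So G has 3 subgroups of order 12.

3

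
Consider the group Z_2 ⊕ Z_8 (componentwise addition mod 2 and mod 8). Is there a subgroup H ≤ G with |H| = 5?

No

5 does not divide |G| = 16, so by Lagrange no subgroup of order 5 exists.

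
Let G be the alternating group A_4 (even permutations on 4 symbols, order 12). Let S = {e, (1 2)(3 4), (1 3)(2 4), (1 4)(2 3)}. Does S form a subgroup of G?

Yes

|S| = 4 divides |G| = 12, consistent with Lagrange.
S contains the identity, every element's inverse is in S, and S is closed under ∘: it is a subgroup.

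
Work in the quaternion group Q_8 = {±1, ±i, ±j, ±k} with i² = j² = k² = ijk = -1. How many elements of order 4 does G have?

6

The elements of order 4 are: i, -i, j, -j, k, -k.
That's 6.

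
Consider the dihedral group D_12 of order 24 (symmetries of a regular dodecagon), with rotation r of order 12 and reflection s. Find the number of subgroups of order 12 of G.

3

|G| = 24 and 12 | 24, so subgroups of order 12 are possible by Lagrange.
The subgroups of order 12 are: {e, r, r^2, r^3, r^4, r^5, r^6, r^7, r^8, r^9, r^10, r^11}; {e, r^2, r^4, r^6, r^8, r^10, s, r^2s, r^4s, r^6s, r^8s, r^10s}; {e, r^2, r^4, r^6, r^8, r^10, rs, r^3s, r^5s, r^7s, r^9s, r^11s}.
So G has 3 subgroups of order 12.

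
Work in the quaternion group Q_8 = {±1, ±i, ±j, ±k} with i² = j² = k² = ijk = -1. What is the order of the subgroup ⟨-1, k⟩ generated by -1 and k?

|⟨-1⟩| = 2 and |⟨k⟩| = 4, so |H| is a multiple of lcm(2, 4) = 4 and divides |G| = 8.
Closing under the operation: H = {1, -1, k, -k}, so |H| = 4.

4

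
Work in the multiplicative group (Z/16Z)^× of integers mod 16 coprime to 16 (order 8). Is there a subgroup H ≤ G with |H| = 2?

Yes

2 | 8. A subgroup of order 2 is {1, 15}.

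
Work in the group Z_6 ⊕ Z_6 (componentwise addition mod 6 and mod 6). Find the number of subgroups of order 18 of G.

3

|G| = 36 and 18 | 36, so subgroups of order 18 are possible by Lagrange.
The subgroups of order 18 are: {(0,0), (0,1), (0,2), (0,3), (0,4), (0,5), (2,0), (2,1), (2,2), (2,3), (2,4), (2,5), (4,0), (4,1), (4,2), (4,3), (4,4), (4,5)}; {(0,0), (0,2), (0,4), (1,0), (1,2), (1,4), (2,0), (2,2), (2,4), (3,0), (3,2), (3,4), (4,0), (4,2), (4,4), (5,0), (5,2), (5,4)}; {(0,0), (0,2), (0,4), (1,1), (1,3), (1,5), (2,0), (2,2), (2,4), (3,1), (3,3), (3,5), (4,0), (4,2), (4,4), (5,1), (5,3), (5,5)}.
So G has 3 subgroups of order 18.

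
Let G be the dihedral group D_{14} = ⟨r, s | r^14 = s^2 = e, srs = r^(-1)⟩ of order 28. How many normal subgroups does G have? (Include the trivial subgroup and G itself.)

7

G has 28 subgroups. Checking conjugation-invariance by order — order 1: 1/1 normal; order 2: 1/15 normal; order 4: 0/7 normal; order 7: 1/1 normal; order 14: 3/3 normal; order 28: 1/1 normal.
Total normal subgroups: 7.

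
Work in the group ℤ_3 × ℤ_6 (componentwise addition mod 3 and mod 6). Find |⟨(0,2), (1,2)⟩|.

9

|⟨(0,2)⟩| = 3 and |⟨(1,2)⟩| = 3, so |H| is a multiple of lcm(3, 3) = 3 and divides |G| = 18.
Closing under the operation: H = {(0,0), (0,2), (0,4), (1,0), (1,2), (1,4), (2,0), (2,2), (2,4)}, so |H| = 9.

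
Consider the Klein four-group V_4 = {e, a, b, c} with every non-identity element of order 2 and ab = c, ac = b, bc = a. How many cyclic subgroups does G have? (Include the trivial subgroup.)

4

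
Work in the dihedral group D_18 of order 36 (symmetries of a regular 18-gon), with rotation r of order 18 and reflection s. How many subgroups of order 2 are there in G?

19

|G| = 36 and 2 | 36, so subgroups of order 2 are possible by Lagrange.
The subgroups of order 2 are: {e, r^10s}; {e, r^11s}; {e, r^12s}; {e, r^13s}; … (19 in all).
So G has 19 subgroups of order 2.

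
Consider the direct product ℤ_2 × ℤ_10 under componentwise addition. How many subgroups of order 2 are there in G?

3

|G| = 20 and 2 | 20, so subgroups of order 2 are possible by Lagrange.
The subgroups of order 2 are: {(0,0), (0,5)}; {(0,0), (1,0)}; {(0,0), (1,5)}.
So G has 3 subgroups of order 2.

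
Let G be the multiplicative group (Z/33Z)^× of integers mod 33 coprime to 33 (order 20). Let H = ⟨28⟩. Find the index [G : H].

2

|⟨28⟩| = 10 and |G| = 20.
By Lagrange, [G : H] = |G|/|H| = 20/10 = 2.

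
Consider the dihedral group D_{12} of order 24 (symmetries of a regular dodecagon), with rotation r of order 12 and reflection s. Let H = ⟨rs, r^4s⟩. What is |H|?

8

|⟨rs⟩| = 2 and |⟨r^4s⟩| = 2, so |H| is a multiple of lcm(2, 2) = 2 and divides |G| = 24.
Closing under the operation: H = {e, r^3, r^6, r^9, rs, r^4s, r^7s, r^10s}, so |H| = 8.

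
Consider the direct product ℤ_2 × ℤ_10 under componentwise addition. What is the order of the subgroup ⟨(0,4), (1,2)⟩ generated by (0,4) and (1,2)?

|⟨(0,4)⟩| = 5 and |⟨(1,2)⟩| = 10, so |H| is a multiple of lcm(5, 10) = 10 and divides |G| = 20.
Closing under the operation: H = {(0,0), (0,2), (0,4), (0,6), (0,8), (1,0), (1,2), (1,4), (1,6), (1,8)}, so |H| = 10.

10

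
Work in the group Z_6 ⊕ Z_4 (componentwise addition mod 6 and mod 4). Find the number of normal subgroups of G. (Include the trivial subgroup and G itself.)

16

G is abelian, so every subgroup is normal.
G has 16 subgroups in total, hence 16 normal subgroups.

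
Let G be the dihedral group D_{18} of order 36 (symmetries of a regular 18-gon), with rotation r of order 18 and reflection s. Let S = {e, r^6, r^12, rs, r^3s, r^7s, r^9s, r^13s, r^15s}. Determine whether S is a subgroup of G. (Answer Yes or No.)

Closure fails: r^7s · r^3s = r^4 ∉ S. So S is not a subgroup.

No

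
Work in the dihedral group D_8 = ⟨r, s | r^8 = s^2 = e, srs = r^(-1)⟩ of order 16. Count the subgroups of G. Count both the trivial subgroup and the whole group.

|G| = 16, so by Lagrange every subgroup order divides 16. Divisors: 1, 2, 4, 8, 16.
Subgroups by order — order 1: 1; order 2: 9; order 4: 5; order 8: 3; order 16: 1.
Total: 1 + 9 + 5 + 3 + 1 = 19.

19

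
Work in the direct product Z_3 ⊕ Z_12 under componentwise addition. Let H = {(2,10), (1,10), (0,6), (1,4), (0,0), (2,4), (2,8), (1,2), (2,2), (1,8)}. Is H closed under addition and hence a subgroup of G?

No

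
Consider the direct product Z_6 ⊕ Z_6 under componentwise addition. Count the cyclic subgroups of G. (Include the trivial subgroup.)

20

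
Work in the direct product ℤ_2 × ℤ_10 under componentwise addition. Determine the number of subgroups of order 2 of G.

3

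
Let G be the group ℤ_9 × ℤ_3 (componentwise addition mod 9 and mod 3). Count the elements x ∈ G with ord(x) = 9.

18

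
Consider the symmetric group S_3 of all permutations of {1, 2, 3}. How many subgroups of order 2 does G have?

|G| = 6 and 2 | 6, so subgroups of order 2 are possible by Lagrange.
The subgroups of order 2 are: {e, (1 2)}; {e, (1 3)}; {e, (2 3)}.
So G has 3 subgroups of order 2.

3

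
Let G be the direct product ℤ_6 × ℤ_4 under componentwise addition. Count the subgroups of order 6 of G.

|G| = 24 and 6 | 24, so subgroups of order 6 are possible by Lagrange.
The subgroups of order 6 are: {(0,0), (0,2), (2,0), (2,2), (4,0), (4,2)}; {(0,0), (1,0), (2,0), (3,0), (4,0), (5,0)}; {(0,0), (1,2), (2,0), (3,2), (4,0), (5,2)}.
So G has 3 subgroups of order 6.

3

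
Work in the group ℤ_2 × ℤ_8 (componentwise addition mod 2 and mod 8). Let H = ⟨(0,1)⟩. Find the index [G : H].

|⟨(0,1)⟩| = 8 and |G| = 16.
By Lagrange, [G : H] = |G|/|H| = 16/8 = 2.

2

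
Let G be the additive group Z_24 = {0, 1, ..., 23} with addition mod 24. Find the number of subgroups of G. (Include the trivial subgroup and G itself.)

A cyclic group of order 24 has exactly one subgroup for each divisor of 24.
Divisors of 24: 1, 2, 3, 4, 6, 8, 12, 24.
So Z_24 has 8 subgroups.

8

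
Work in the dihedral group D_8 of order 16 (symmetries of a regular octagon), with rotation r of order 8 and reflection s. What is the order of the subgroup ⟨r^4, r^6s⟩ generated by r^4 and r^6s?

4

|⟨r^4⟩| = 2 and |⟨r^6s⟩| = 2, so |H| is a multiple of lcm(2, 2) = 2 and divides |G| = 16.
Closing under the operation: H = {e, r^4, r^2s, r^6s}, so |H| = 4.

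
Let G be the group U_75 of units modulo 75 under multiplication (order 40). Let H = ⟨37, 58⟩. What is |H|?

|⟨37⟩| = 20 and |⟨58⟩| = 20, so |H| is a multiple of lcm(20, 20) = 20 and divides |G| = 40.
Closing under the operation: H = {1, 4, 7, 13, 16, 19, 22, 28, 31, 34, 37, 43, 46, 49, 52, 58, 61, 64, 67, 73}, so |H| = 20.

20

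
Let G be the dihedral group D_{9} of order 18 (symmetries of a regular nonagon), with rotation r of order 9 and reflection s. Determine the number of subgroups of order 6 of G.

3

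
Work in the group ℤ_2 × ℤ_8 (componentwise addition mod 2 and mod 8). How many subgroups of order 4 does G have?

|G| = 16 and 4 | 16, so subgroups of order 4 are possible by Lagrange.
The subgroups of order 4 are: {(0,0), (0,2), (0,4), (0,6)}; {(0,0), (0,4), (1,0), (1,4)}; {(0,0), (0,4), (1,2), (1,6)}.
So G has 3 subgroups of order 4.

3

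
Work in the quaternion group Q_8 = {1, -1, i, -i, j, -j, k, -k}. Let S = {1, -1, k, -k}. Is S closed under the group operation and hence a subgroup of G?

Yes

|S| = 4 divides |G| = 8, consistent with Lagrange.
S contains the identity, every element's inverse is in S, and S is closed under ·: it is a subgroup.
In fact S = ⟨-k⟩.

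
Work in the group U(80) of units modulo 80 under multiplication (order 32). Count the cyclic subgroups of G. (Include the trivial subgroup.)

Each element a generates a cyclic subgroup ⟨a⟩; distinct elements may generate the same one (a cyclic group of order d has φ(d) generators).
Cyclic subgroups by order — order 1: 1; order 2: 7; order 4: 12.
Total: 20.

20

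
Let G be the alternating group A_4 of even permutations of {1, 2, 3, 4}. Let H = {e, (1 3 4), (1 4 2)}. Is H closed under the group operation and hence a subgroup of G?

(1 3 4) ∈ H but its inverse (1 4 3) ∉ H, so H is not a subgroup.

No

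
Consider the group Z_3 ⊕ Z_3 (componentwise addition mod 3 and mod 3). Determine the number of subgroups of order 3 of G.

4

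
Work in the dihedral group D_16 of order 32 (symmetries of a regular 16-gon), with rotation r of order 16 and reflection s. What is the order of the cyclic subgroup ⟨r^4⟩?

4

Computing powers of r^4: the smallest k with (r^4)^k = e is k = 4.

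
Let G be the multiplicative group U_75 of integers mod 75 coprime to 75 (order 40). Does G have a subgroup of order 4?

Yes

4 | 40. A subgroup of order 4 is {1, 26, 49, 74}.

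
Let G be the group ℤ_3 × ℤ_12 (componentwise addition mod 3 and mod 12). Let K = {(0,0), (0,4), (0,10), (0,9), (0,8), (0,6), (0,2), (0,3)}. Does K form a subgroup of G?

No

|K| = 8 does not divide |G| = 36, so by Lagrange K is not a subgroup.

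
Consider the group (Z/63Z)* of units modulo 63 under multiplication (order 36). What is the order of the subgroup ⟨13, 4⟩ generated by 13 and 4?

18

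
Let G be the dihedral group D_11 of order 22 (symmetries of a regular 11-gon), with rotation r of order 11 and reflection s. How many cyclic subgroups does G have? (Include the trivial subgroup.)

13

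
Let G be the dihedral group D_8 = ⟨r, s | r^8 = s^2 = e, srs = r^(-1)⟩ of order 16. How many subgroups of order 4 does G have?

5

|G| = 16 and 4 | 16, so subgroups of order 4 are possible by Lagrange.
The subgroups of order 4 are: {e, r^2, r^4, r^6}; {e, r^4, r^2s, r^6s}; {e, r^4, r^3s, r^7s}; {e, r^4, s, r^4s}; … (5 in all).
So G has 5 subgroups of order 4.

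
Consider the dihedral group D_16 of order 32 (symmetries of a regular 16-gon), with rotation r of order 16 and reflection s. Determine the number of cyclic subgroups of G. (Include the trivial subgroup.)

21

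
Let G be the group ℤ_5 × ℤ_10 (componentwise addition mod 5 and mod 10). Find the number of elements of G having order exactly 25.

An element (a,b) has order lcm(ord(a), ord(b)); count pairs with lcm equal to 25.
Enumerating gives 0 such elements.

0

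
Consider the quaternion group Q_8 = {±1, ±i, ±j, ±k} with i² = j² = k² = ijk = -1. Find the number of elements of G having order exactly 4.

6

The elements of order 4 are: i, -i, j, -j, k, -k.
That's 6.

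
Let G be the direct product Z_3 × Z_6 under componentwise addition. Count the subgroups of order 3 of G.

4

|G| = 18 and 3 | 18, so subgroups of order 3 are possible by Lagrange.
The subgroups of order 3 are: {(0,0), (0,2), (0,4)}; {(0,0), (1,0), (2,0)}; {(0,0), (1,2), (2,4)}; {(0,0), (1,4), (2,2)}.
So G has 4 subgroups of order 3.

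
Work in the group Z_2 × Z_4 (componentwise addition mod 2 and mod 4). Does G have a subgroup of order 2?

Yes

2 | 8. A subgroup of order 2 is {(0,0), (0,2)}.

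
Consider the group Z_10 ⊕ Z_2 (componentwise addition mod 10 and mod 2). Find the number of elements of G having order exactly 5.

An element (a,b) has order lcm(ord(a), ord(b)); count pairs with lcm equal to 5.
Enumerating gives 4 such elements.

4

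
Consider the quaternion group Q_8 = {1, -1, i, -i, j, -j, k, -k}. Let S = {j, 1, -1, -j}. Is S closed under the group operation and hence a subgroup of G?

Yes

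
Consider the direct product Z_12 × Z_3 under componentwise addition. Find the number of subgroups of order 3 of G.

4

|G| = 36 and 3 | 36, so subgroups of order 3 are possible by Lagrange.
The subgroups of order 3 are: {(0,0), (0,1), (0,2)}; {(0,0), (4,0), (8,0)}; {(0,0), (4,1), (8,2)}; {(0,0), (4,2), (8,1)}.
So G has 4 subgroups of order 3.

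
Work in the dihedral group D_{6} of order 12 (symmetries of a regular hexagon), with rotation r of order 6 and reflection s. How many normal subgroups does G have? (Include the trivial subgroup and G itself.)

G has 16 subgroups. Checking conjugation-invariance by order — order 1: 1/1 normal; order 2: 1/7 normal; order 3: 1/1 normal; order 4: 0/3 normal; order 6: 3/3 normal; order 12: 1/1 normal.
Total normal subgroups: 7.

7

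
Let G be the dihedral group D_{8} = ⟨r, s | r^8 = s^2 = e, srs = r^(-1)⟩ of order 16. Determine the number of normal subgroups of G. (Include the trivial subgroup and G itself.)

7

G has 19 subgroups. Checking conjugation-invariance by order — order 1: 1/1 normal; order 2: 1/9 normal; order 4: 1/5 normal; order 8: 3/3 normal; order 16: 1/1 normal.
Total normal subgroups: 7.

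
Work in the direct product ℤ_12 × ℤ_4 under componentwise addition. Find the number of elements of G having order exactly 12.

24

An element (a,b) has order lcm(ord(a), ord(b)); count pairs with lcm equal to 12.
Enumerating gives 24 such elements.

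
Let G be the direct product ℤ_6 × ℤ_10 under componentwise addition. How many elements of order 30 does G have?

An element (a,b) has order lcm(ord(a), ord(b)); count pairs with lcm equal to 30.
Enumerating gives 24 such elements.

24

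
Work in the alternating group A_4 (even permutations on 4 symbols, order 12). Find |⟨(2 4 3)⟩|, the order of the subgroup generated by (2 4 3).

Computing powers of (2 4 3): the smallest k with ((2 4 3))^k = e is k = 3.

3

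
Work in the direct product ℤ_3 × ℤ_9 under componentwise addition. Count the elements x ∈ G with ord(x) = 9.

18

An element (a,b) has order lcm(ord(a), ord(b)); count pairs with lcm equal to 9.
Enumerating gives 18 such elements.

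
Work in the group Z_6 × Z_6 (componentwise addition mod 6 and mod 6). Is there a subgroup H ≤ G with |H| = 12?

Yes

12 | 36. A subgroup of order 12 is {(0,0), (0,1), (0,2), (0,3), (0,4), (0,5), (3,0), (3,1), (3,2), (3,3), (3,4), (3,5)}.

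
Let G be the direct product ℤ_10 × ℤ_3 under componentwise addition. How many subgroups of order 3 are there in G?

1

|G| = 30 and 3 | 30, so subgroups of order 3 are possible by Lagrange.
The subgroups of order 3 are: {(0,0), (0,1), (0,2)}.
So G has 1 subgroup of order 3.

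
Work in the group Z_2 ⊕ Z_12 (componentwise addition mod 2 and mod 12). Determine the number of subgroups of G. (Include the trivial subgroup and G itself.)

16

|G| = 24, so by Lagrange every subgroup order divides 24. Divisors: 1, 2, 3, 4, 6, 8, 12, 24.
Subgroups by order — order 1: 1; order 2: 3; order 3: 1; order 4: 3; order 6: 3; order 8: 1; order 12: 3; order 24: 1.
Total: 1 + 3 + 1 + 3 + 3 + 1 + 3 + 1 = 16.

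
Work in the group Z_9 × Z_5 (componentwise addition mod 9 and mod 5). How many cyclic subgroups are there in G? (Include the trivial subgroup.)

6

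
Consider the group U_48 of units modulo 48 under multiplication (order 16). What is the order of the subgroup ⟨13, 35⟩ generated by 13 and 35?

8

|⟨13⟩| = 4 and |⟨35⟩| = 4, so |H| is a multiple of lcm(4, 4) = 4 and divides |G| = 16.
Closing under the operation: H = {1, 11, 13, 23, 25, 35, 37, 47}, so |H| = 8.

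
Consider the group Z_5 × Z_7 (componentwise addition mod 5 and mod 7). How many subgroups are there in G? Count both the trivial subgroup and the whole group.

4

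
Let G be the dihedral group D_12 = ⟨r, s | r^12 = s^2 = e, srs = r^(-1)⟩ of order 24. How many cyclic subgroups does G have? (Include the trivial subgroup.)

18

Group the elements of G by the cyclic subgroup they generate; each cyclic subgroup of order d accounts for φ(d) elements.
Cyclic subgroups by order — order 1: 1; order 2: 13; order 3: 1; order 4: 1; order 6: 1; order 12: 1.
Total: 18.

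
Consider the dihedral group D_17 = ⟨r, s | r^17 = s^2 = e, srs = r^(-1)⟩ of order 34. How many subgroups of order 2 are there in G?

17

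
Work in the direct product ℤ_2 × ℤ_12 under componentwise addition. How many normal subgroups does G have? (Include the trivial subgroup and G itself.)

G is abelian, so every subgroup is normal.
G has 16 subgroups in total, hence 16 normal subgroups.

16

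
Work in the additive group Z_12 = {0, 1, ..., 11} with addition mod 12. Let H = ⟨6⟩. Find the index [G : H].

6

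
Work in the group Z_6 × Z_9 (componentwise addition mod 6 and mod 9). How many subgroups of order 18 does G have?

4

|G| = 54 and 18 | 54, so subgroups of order 18 are possible by Lagrange.
The subgroups of order 18 are: {(0,0), (0,1), (0,2), (0,3), (0,4), (0,5), (0,6), (0,7), (0,8), (3,0), (3,1), (3,2), (3,3), (3,4), (3,5), (3,6), (3,7), (3,8)}; {(0,0), (0,3), (0,6), (1,0), (1,3), (1,6), (2,0), (2,3), (2,6), (3,0), (3,3), (3,6), (4,0), (4,3), (4,6), (5,0), (5,3), (5,6)}; {(0,0), (0,3), (0,6), (1,1), (1,4), (1,7), (2,2), (2,5), (2,8), (3,0), (3,3), (3,6), (4,1), (4,4), (4,7), (5,2), (5,5), (5,8)}; {(0,0), (0,3), (0,6), (1,2), (1,5), (1,8), (2,1), (2,4), (2,7), (3,0), (3,3), (3,6), (4,2), (4,5), (4,8), (5,1), (5,4), (5,7)}.
So G has 4 subgroups of order 18.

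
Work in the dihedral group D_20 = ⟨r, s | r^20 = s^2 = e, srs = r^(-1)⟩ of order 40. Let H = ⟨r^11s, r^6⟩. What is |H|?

|⟨r^11s⟩| = 2 and |⟨r^6⟩| = 10, so |H| is a multiple of lcm(2, 10) = 10 and divides |G| = 40.
Closing under the operation: H = {e, r^2, r^4, r^6, r^8, r^10, r^12, r^14, r^16, r^18, rs, r^3s, r^5s, r^7s, r^9s, r^11s, r^13s, r^15s, r^17s, r^19s}, so |H| = 20.

20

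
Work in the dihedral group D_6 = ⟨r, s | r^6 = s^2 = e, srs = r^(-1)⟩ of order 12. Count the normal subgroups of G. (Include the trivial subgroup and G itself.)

G has 16 subgroups. Checking conjugation-invariance by order — order 1: 1/1 normal; order 2: 1/7 normal; order 3: 1/1 normal; order 4: 0/3 normal; order 6: 3/3 normal; order 12: 1/1 normal.
Total normal subgroups: 7.

7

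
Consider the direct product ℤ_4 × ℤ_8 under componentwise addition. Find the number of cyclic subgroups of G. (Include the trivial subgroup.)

14

Group the elements of G by the cyclic subgroup they generate; each cyclic subgroup of order d accounts for φ(d) elements.
Cyclic subgroups by order — order 1: 1; order 2: 3; order 4: 6; order 8: 4.
Total: 14.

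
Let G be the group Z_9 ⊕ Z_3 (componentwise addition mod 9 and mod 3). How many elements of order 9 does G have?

An element (a,b) has order lcm(ord(a), ord(b)); count pairs with lcm equal to 9.
Enumerating gives 18 such elements.

18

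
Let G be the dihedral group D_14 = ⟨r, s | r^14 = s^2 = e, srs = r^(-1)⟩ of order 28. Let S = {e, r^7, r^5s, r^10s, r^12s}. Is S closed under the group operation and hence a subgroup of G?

No

|S| = 5 does not divide |G| = 28, so by Lagrange S is not a subgroup.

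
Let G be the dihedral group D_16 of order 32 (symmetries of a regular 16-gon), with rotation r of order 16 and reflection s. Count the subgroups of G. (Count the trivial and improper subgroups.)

36

|G| = 32, so by Lagrange every subgroup order divides 32. Divisors: 1, 2, 4, 8, 16, 32.
Subgroups by order — order 1: 1; order 2: 17; order 4: 9; order 8: 5; order 16: 3; order 32: 1.
Total: 1 + 17 + 9 + 5 + 3 + 1 = 36.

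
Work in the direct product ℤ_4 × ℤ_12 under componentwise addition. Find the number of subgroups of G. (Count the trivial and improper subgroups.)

|G| = 48, so by Lagrange every subgroup order divides 48. Divisors: 1, 2, 3, 4, 6, 8, 12, 16, 24, 48.
Subgroups by order — order 1: 1; order 2: 3; order 3: 1; order 4: 7; order 6: 3; order 8: 3; order 12: 7; order 16: 1; order 24: 3; order 48: 1.
Total: 1 + 3 + 1 + 7 + 3 + 3 + 7 + 1 + 3 + 1 = 30.

30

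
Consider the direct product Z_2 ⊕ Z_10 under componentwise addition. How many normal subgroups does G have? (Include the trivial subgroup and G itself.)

G is abelian, so every subgroup is normal.
G has 10 subgroups in total, hence 10 normal subgroups.

10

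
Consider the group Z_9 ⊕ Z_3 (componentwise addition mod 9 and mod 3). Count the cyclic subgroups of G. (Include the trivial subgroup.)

8

A cyclic subgroup of order d is generated by each of its φ(d) elements of order d, so the cyclic subgroups of order d number (#elements of order d)/φ(d).
Cyclic subgroups by order — order 1: 1; order 3: 4; order 9: 3.
Total: 8.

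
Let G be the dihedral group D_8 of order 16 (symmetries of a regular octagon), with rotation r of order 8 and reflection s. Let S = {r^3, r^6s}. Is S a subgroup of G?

No

The identity e ∉ S, so S is not a subgroup.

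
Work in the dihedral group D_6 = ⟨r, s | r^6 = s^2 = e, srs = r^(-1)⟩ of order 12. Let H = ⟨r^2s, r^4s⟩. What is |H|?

6

|⟨r^2s⟩| = 2 and |⟨r^4s⟩| = 2, so |H| is a multiple of lcm(2, 2) = 2 and divides |G| = 12.
Closing under the operation: H = {e, r^2, r^4, s, r^2s, r^4s}, so |H| = 6.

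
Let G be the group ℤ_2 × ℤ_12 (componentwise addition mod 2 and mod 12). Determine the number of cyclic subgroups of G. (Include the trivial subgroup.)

Group the elements of G by the cyclic subgroup they generate; each cyclic subgroup of order d accounts for φ(d) elements.
Cyclic subgroups by order — order 1: 1; order 2: 3; order 3: 1; order 4: 2; order 6: 3; order 12: 2.
Total: 12.

12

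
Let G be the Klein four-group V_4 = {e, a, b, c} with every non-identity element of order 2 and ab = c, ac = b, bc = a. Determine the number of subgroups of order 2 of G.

|G| = 4 and 2 | 4, so subgroups of order 2 are possible by Lagrange.
The subgroups of order 2 are: {e, a}; {e, b}; {e, c}.
So G has 3 subgroups of order 2.

3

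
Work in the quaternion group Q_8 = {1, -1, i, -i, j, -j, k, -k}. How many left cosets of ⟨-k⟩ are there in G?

2

|⟨-k⟩| = 4 and |G| = 8.
By Lagrange, [G : H] = |G|/|H| = 8/4 = 2.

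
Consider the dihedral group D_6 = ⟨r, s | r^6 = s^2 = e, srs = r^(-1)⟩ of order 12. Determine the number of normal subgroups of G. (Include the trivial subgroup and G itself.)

7

G has 16 subgroups. Checking conjugation-invariance by order — order 1: 1/1 normal; order 2: 1/7 normal; order 3: 1/1 normal; order 4: 0/3 normal; order 6: 3/3 normal; order 12: 1/1 normal.
Total normal subgroups: 7.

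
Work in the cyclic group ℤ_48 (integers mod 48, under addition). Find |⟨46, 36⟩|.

|⟨46⟩| = 24 and |⟨36⟩| = 4, so |H| is a multiple of lcm(24, 4) = 24 and divides |G| = 48.
Closing under the operation: H = {0, 2, 4, 6, 8, 10, 12, 14, 16, 18, 20, 22, 24, 26, 28, 30, 32, 34, 36, 38, 40, 42, 44, 46}, so |H| = 24.

24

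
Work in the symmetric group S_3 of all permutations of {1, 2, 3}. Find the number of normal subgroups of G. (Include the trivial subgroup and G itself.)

3

G has 6 subgroups. Checking conjugation-invariance by order — order 1: 1/1 normal; order 2: 0/3 normal; order 3: 1/1 normal; order 6: 1/1 normal.
Total normal subgroups: 3.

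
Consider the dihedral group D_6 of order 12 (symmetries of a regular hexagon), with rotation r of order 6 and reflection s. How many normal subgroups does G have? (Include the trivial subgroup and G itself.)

G has 16 subgroups. Checking conjugation-invariance by order — order 1: 1/1 normal; order 2: 1/7 normal; order 3: 1/1 normal; order 4: 0/3 normal; order 6: 3/3 normal; order 12: 1/1 normal.
Total normal subgroups: 7.

7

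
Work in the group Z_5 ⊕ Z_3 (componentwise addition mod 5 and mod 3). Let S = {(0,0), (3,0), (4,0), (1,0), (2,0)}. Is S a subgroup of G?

|S| = 5 divides |G| = 15, consistent with Lagrange.
S contains the identity, every element's inverse is in S, and S is closed under +: it is a subgroup.
In fact S = ⟨(4,0)⟩.

Yes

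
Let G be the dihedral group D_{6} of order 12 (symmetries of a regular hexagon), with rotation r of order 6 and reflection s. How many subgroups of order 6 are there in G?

|G| = 12 and 6 | 12, so subgroups of order 6 are possible by Lagrange.
The subgroups of order 6 are: {e, r, r^2, r^3, r^4, r^5}; {e, r^2, r^4, s, r^2s, r^4s}; {e, r^2, r^4, rs, r^3s, r^5s}.
So G has 3 subgroups of order 6.

3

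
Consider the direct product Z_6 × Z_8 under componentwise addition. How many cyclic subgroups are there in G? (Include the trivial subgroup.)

16

Group the elements of G by the cyclic subgroup they generate; each cyclic subgroup of order d accounts for φ(d) elements.
Cyclic subgroups by order — order 1: 1; order 2: 3; order 3: 1; order 4: 2; order 6: 3; order 8: 2; order 12: 2; order 24: 2.
Total: 16.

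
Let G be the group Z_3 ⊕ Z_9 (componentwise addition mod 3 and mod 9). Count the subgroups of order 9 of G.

4

|G| = 27 and 9 | 27, so subgroups of order 9 are possible by Lagrange.
The subgroups of order 9 are: {(0,0), (0,1), (0,2), (0,3), (0,4), (0,5), (0,6), (0,7), (0,8)}; {(0,0), (0,3), (0,6), (1,0), (1,3), (1,6), (2,0), (2,3), (2,6)}; {(0,0), (0,3), (0,6), (1,1), (1,4), (1,7), (2,2), (2,5), (2,8)}; {(0,0), (0,3), (0,6), (1,2), (1,5), (1,8), (2,1), (2,4), (2,7)}.
So G has 4 subgroups of order 9.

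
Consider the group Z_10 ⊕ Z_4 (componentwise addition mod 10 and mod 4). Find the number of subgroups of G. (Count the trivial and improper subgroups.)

16

|G| = 40, so by Lagrange every subgroup order divides 40. Divisors: 1, 2, 4, 5, 8, 10, 20, 40.
Subgroups by order — order 1: 1; order 2: 3; order 4: 3; order 5: 1; order 8: 1; order 10: 3; order 20: 3; order 40: 1.
Total: 1 + 3 + 3 + 1 + 1 + 3 + 3 + 1 = 16.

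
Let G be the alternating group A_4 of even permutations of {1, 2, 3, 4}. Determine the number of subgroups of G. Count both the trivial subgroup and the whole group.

10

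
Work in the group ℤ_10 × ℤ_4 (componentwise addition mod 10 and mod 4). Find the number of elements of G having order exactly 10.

An element (a,b) has order lcm(ord(a), ord(b)); count pairs with lcm equal to 10.
Enumerating gives 12 such elements.

12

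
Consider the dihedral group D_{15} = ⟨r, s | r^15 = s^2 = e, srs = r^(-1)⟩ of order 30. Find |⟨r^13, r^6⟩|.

|⟨r^13⟩| = 15 and |⟨r^6⟩| = 5, so |H| is a multiple of lcm(15, 5) = 15 and divides |G| = 30.
Closing under the operation: H = {e, r, r^2, r^3, r^4, r^5, r^6, r^7, r^8, r^9, r^10, r^11, r^12, r^13, r^14}, so |H| = 15.

15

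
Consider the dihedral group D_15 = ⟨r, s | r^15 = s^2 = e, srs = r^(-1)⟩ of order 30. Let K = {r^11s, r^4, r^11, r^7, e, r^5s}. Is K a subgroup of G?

No

r^7 ∈ K but its inverse r^8 ∉ K, so K is not a subgroup.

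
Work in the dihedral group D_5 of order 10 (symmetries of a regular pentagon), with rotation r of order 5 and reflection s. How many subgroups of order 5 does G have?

1

|G| = 10 and 5 | 10, so subgroups of order 5 are possible by Lagrange.
The subgroups of order 5 are: {e, r, r^2, r^3, r^4}.
So G has 1 subgroup of order 5.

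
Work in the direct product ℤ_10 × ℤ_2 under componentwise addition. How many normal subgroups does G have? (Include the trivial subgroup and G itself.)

G is abelian, so every subgroup is normal.
G has 10 subgroups in total, hence 10 normal subgroups.

10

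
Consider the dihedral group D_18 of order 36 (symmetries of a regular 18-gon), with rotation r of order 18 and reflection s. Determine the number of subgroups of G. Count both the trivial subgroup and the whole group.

45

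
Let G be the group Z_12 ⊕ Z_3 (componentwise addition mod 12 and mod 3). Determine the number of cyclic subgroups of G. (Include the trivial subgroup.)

A cyclic subgroup of order d is generated by each of its φ(d) elements of order d, so the cyclic subgroups of order d number (#elements of order d)/φ(d).
Cyclic subgroups by order — order 1: 1; order 2: 1; order 3: 4; order 4: 1; order 6: 4; order 12: 4.
Total: 15.

15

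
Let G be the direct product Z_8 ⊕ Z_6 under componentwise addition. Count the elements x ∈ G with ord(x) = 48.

An element (a,b) has order lcm(ord(a), ord(b)); count pairs with lcm equal to 48.
Enumerating gives 0 such elements.

0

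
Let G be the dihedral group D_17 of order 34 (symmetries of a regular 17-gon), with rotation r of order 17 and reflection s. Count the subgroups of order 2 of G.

|G| = 34 and 2 | 34, so subgroups of order 2 are possible by Lagrange.
The subgroups of order 2 are: {e, r^10s}; {e, r^11s}; {e, r^12s}; {e, r^13s}; … (17 in all).
So G has 17 subgroups of order 2.

17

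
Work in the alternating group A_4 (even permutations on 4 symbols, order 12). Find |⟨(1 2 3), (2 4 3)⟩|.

|⟨(1 2 3)⟩| = 3 and |⟨(2 4 3)⟩| = 3, so |H| is a multiple of lcm(3, 3) = 3 and divides |G| = 12.
Closing {(1 2 3), (2 4 3)} under the group operation gives all of G, so |H| = 12.

12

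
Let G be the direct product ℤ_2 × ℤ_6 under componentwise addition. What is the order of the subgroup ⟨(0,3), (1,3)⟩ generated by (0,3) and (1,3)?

4

|⟨(0,3)⟩| = 2 and |⟨(1,3)⟩| = 2, so |H| is a multiple of lcm(2, 2) = 2 and divides |G| = 12.
Closing under the operation: H = {(0,0), (0,3), (1,0), (1,3)}, so |H| = 4.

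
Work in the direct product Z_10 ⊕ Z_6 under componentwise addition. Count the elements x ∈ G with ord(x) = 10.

An element (a,b) has order lcm(ord(a), ord(b)); count pairs with lcm equal to 10.
Enumerating gives 12 such elements.

12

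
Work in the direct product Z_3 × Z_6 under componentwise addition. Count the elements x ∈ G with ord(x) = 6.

8

An element (a,b) has order lcm(ord(a), ord(b)); count pairs with lcm equal to 6.
Enumerating gives 8 such elements.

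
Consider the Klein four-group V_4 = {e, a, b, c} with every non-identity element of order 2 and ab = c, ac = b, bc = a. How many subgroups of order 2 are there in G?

3

|G| = 4 and 2 | 4, so subgroups of order 2 are possible by Lagrange.
The subgroups of order 2 are: {e, a}; {e, b}; {e, c}.
So G has 3 subgroups of order 2.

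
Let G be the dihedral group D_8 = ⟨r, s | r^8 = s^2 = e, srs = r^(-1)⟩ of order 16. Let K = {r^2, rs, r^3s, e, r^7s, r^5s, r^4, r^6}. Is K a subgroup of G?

|K| = 8 divides |G| = 16, consistent with Lagrange.
K contains the identity, every element's inverse is in K, and K is closed under ·: it is a subgroup.

Yes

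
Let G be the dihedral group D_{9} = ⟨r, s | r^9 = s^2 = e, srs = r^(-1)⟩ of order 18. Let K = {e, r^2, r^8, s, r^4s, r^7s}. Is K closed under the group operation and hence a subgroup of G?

No

r^2 ∈ K but its inverse r^7 ∉ K, so K is not a subgroup.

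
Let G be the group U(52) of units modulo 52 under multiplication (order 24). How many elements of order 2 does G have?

The elements of order 2 are: 25, 27, 51.
That's 3.

3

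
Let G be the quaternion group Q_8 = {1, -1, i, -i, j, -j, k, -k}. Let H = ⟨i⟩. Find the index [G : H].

|⟨i⟩| = 4 and |G| = 8.
By Lagrange, [G : H] = |G|/|H| = 8/4 = 2.

2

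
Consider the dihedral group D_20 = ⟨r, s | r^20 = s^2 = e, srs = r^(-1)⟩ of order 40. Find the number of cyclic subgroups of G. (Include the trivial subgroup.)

A cyclic subgroup of order d is generated by each of its φ(d) elements of order d, so the cyclic subgroups of order d number (#elements of order d)/φ(d).
Cyclic subgroups by order — order 1: 1; order 2: 21; order 4: 1; order 5: 1; order 10: 1; order 20: 1.
Total: 26.

26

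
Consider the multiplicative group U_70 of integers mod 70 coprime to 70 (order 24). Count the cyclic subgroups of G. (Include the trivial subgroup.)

Each element a generates a cyclic subgroup ⟨a⟩; distinct elements may generate the same one (a cyclic group of order d has φ(d) generators).
Cyclic subgroups by order — order 1: 1; order 2: 3; order 3: 1; order 4: 2; order 6: 3; order 12: 2.
Total: 12.

12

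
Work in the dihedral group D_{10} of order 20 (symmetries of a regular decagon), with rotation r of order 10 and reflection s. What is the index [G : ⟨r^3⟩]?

|⟨r^3⟩| = 10 and |G| = 20.
By Lagrange, [G : H] = |G|/|H| = 20/10 = 2.

2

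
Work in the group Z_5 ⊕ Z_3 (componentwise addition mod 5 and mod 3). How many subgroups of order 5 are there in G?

|G| = 15 and 5 | 15, so subgroups of order 5 are possible by Lagrange.
The subgroups of order 5 are: {(0,0), (1,0), (2,0), (3,0), (4,0)}.
So G has 1 subgroup of order 5.

1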